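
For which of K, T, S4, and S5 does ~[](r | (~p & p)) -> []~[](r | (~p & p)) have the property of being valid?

S4-tableau for the negation ~(~[](r | (~p & p)) -> []~[](r | (~p & p))):
1. ~(~[](r | (~p & p)) -> []~[](r | (~p & p))), u
2. ~[](r | (~p & p)), u
3. ~[]~[](r | (~p & p)), u
4. ~(r | (~p & p)), v
5. ~r, v
6. ~(~p & p), v
7. ~p, v
8. [](r | (~p & p)), w
9. r | (~p & p), w
10. r, w
Accessibility: uRu, uRv, uRw, vRv, wRw
Complete open branch: countermodel on an S4-frame, so not valid in S4, nor in K, T (the same frame is also a K-frame and a T-frame).
S5-tableau for the negation ~(~[](r | (~p & p)) -> []~[](r | (~p & p))):
1. ~(~[](r | (~p & p)) -> []~[](r | (~p & p))), u
2. ~[](r | (~p & p)), u
3. ~[]~[](r | (~p & p)), u
4. ~(r | (~p & p)), v
5. ~r, v
6. ~(~p & p), v
7. ~p, v
8. [](r | (~p & p)), w
9. r | (~p & p), u
10. r | (~p & p), v
11. r | (~p & p), w
12. r, u
13. ~p & p, v
14. p, v
Accessibility: uRu, uRv, uRw, vRu, vRv, vRw, wRu, wRv, wRw
Branch closes: p and ~p both at v.
Every branch closes (one shown): valid in S5.

S5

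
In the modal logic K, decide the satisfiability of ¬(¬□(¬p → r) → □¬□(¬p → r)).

Satisfiable (open branch found)

1. ¬(¬□(¬p → r) → □¬□(¬p → r)), w0
2. ¬□(¬p → r), w0
3. ¬□¬□(¬p → r), w0
4. ¬(¬p → r), w1
5. ¬p, w1
6. ¬r, w1
7. □(¬p → r), w2
Accessibility: w0Rw1, w0Rw2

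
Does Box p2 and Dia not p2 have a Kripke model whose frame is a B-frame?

Unsatisfiable (every branch closes)

1. Box p2 and Dia not p2, 0
2. Box p2, 0
3. Dia not p2, 0
4. p2, 0
5. not p2, 1
6. p2, 1
Accessibility: 0R0, 0R1, 1R0, 1R1
Branch closes: p2 and not p2 both at 1.
Every branch closes; the branch above is one of them.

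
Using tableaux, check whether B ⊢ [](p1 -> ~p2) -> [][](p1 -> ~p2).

Tableau for the negation ~([](p1 -> ~p2) -> [][](p1 -> ~p2)):
1. ~([](p1 -> ~p2) -> [][](p1 -> ~p2)), w0
2. [](p1 -> ~p2), w0
3. ~[][](p1 -> ~p2), w0
4. p1 -> ~p2, w0
5. ~p2, w0
6. ~[](p1 -> ~p2), w1
7. p1 -> ~p2, w1
8. ~p2, w1
9. ~(p1 -> ~p2), w2
10. p1, w2
11. p2, w2
Accessibility: w0Rw0, w0Rw1, w1Rw0, w1Rw1, w1Rw2, w2Rw1, w2Rw2
The negation has an open branch (countermodel exists).

Not valid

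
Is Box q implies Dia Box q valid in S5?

Valid in S5

Tableau for the negation not (Box q implies Dia Box q):
1. not (Box q implies Dia Box q), u
2. Box q, u
3. not Dia Box q, u
4. q, u
5. not Box q, u
6. not q, v
7. q, v
Accessibility: uRu, uRv, vRu, vRv
Branch closes: q and not q both at v.
Every branch of the negation's tableau closes; the branch above is one of them.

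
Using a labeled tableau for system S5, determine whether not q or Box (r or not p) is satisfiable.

1. not q or Box (r or not p), 0
2. Box (r or not p), 0
3. r or not p, 0
4. not p, 0
Accessibility: 0R0

Satisfiable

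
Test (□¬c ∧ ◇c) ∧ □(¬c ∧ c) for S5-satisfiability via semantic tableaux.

1. (□¬c ∧ ◇c) ∧ □(¬c ∧ c), u
2. □¬c ∧ ◇c, u
3. □(¬c ∧ c), u
4. □¬c, u
5. ◇c, u
6. ¬c ∧ c, u
7. ¬c, u
8. c, u
Accessibility: uRu
Branch closes: c and ¬c both at u.
All branches of the tableau close; one closing branch shown above.

Unsatisfiable (every branch closes)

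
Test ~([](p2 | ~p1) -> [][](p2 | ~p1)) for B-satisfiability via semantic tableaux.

Satisfiable

1. ~([](p2 | ~p1) -> [][](p2 | ~p1)), w0
2. [](p2 | ~p1), w0   [~->-rule on 1]
3. ~[][](p2 | ~p1), w0   [~->-rule on 1]
4. p2 | ~p1, w0   [[]-rule on 2 via w0Rw0]
5. ~p1, w0   [|-rule on 4 (branches; this branch)]
6. ~[](p2 | ~p1), w1   [~[]-rule on 3: fresh world w1, w0Rw1]
7. p2 | ~p1, w1   [[]-rule on 2 via w0Rw1]
8. ~p1, w1   [|-rule on 7 (branches; this branch)]
9. ~(p2 | ~p1), w2   [~[]-rule on 6: fresh world w2, w1Rw2]
10. ~p2, w2   [~|-rule on 9]
11. p1, w2   [~|-rule on 9]
Accessibility: w0Rw0, w0Rw1, w1Rw0, w1Rw1, w1Rw2, w2Rw1, w2Rw2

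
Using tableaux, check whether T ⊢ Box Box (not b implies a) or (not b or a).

Invalid (countermodel exists)

Tableau for the negation not (Box Box (not b implies a) or (not b or a)):
1. not (Box Box (not b implies a) or (not b or a)), w0
2. not Box Box (not b implies a), w0
3. not (not b or a), w0
4. b, w0
5. not a, w0
6. not Box (not b implies a), w1
7. not (not b implies a), w2
8. not b, w2
9. not a, w2
Accessibility: w0Rw0, w0Rw1, w1Rw1, w1Rw2, w2Rw2
The negation has an open branch (countermodel exists).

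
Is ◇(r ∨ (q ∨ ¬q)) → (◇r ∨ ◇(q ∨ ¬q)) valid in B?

Yes, valid

Tableau for the negation ¬(◇(r ∨ (q ∨ ¬q)) → (◇r ∨ ◇(q ∨ ¬q))):
1. ¬(◇(r ∨ (q ∨ ¬q)) → (◇r ∨ ◇(q ∨ ¬q))), 0
2. ◇(r ∨ (q ∨ ¬q)), 0
3. ¬(◇r ∨ ◇(q ∨ ¬q)), 0
4. ¬◇r, 0
5. ¬◇(q ∨ ¬q), 0
6. ¬r, 0
7. ¬(q ∨ ¬q), 0
8. ¬q, 0
9. q, 0
Accessibility: 0R0
Branch closes: q and ¬q both at 0.
Every branch of the negation's tableau closes; the branch above is one of them.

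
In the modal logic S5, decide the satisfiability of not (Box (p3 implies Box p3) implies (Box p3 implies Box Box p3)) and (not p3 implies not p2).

1. not (Box (p3 implies Box p3) implies (Box p3 implies Box Box p3)) and (not p3 implies not p2), w0
2. not (Box (p3 implies Box p3) implies (Box p3 implies Box Box p3)), w0
3. not p3 implies not p2, w0
4. Box (p3 implies Box p3), w0
5. not (Box p3 implies Box Box p3), w0
6. Box p3, w0
7. not Box Box p3, w0
8. p3 implies Box p3, w0
9. p3, w0
10. not p2, w0
11. not Box p3, w1
12. p3 implies Box p3, w1
13. p3, w1
14. Box p3, w1
15. not p3, w2
16. p3 implies Box p3, w2
17. p3, w2
Accessibility: w0Rw0, w0Rw1, w0Rw2, w1Rw0, w1Rw1, w1Rw2, w2Rw0, w2Rw1, w2Rw2
Branch closes: p3 and not p3 both at w2.
All branches of the tableau close; one closing branch shown above.

No, unsatisfiable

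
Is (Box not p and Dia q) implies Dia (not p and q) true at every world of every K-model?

Tableau for the negation not ((Box not p and Dia q) implies Dia (not p and q)):
1. not ((Box not p and Dia q) implies Dia (not p and q)), w0
2. Box not p and Dia q, w0
3. not Dia (not p and q), w0
4. Box not p, w0
5. Dia q, w0
6. q, w1
7. not (not p and q), w1
8. not p, w1
9. not q, w1
Accessibility: w0Rw1
Branch closes: q and not q both at w1.
Every branch of the negation's tableau closes; the branch above is one of them.

Yes, valid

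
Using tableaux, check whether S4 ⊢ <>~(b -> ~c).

No, not valid

Tableau for the negation ~<>~(b -> ~c):
1. ~<>~(b -> ~c), 0
2. b -> ~c, 0
3. ~c, 0
Accessibility: 0R0
The negation has an open branch (countermodel exists).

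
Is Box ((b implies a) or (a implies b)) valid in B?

Tableau for the negation not Box ((b implies a) or (a implies b)):
1. not Box ((b implies a) or (a implies b)), u
2. not ((b implies a) or (a implies b)), v   [neg-Box-rule on 1: fresh world v, uRv]
3. not (b implies a), v   [neg-or-rule on 2]
4. not (a implies b), v   [neg-or-rule on 2]
5. b, v   [neg-implies-rule on 3]
6. not a, v   [neg-implies-rule on 3]
7. a, v   [neg-implies-rule on 4]
8. not b, v   [neg-implies-rule on 4]
Accessibility: uRu, uRv, vRu, vRv
Branch closes: a and not a both at v.
Every branch of the negation's tableau closes; the branch above is one of them.

Valid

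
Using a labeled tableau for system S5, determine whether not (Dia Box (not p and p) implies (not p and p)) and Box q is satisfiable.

1. not (Dia Box (not p and p) implies (not p and p)) and Box q, w0
2. not (Dia Box (not p and p) implies (not p and p)), w0
3. Box q, w0
4. Dia Box (not p and p), w0
5. not (not p and p), w0
6. q, w0
7. not p, w0
8. Box (not p and p), w1
9. q, w1
10. not p and p, w0
11. p, w0
Accessibility: w0Rw0, w0Rw1, w1Rw0, w1Rw1
Branch closes: p and not p both at w0.
Every branch closes; the branch above is one of them.

No, unsatisfiable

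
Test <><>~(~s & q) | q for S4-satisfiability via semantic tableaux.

Satisfiable

1. <><>~(~s & q) | q, u
2. q, u   [|-rule on 1 (branches; this branch)]
Accessibility: uRu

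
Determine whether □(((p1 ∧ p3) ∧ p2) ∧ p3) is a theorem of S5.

Tableau for the negation ¬□(((p1 ∧ p3) ∧ p2) ∧ p3):
1. ¬□(((p1 ∧ p3) ∧ p2) ∧ p3), w0
2. ¬(((p1 ∧ p3) ∧ p2) ∧ p3), w1
3. ¬p3, w1
Accessibility: w0Rw0, w0Rw1, w1Rw0, w1Rw1
The negation has an open branch (countermodel exists).

Not valid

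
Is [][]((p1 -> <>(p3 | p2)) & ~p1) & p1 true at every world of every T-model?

Invalid (countermodel exists)

Tableau for the negation ~([][]((p1 -> <>(p3 | p2)) & ~p1) & p1):
1. ~([][]((p1 -> <>(p3 | p2)) & ~p1) & p1), w0
2. ~p1, w0
Accessibility: w0Rw0
The negation has an open branch (countermodel exists).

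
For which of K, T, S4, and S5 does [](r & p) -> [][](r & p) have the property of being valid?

T-tableau for the negation ~([](r & p) -> [][](r & p)):
1. ~([](r & p) -> [][](r & p)), w0
2. [](r & p), w0
3. ~[][](r & p), w0
4. r & p, w0
5. r, w0
6. p, w0
7. ~[](r & p), w1
8. r & p, w1
9. r, w1
10. p, w1
11. ~(r & p), w2
12. ~p, w2
Accessibility: w0Rw0, w0Rw1, w1Rw1, w1Rw2, w2Rw2
Complete open branch: countermodel on a T-frame, so not valid in T, nor in K (the same frame is also a K-frame).
S4-tableau for the negation ~([](r & p) -> [][](r & p)):
1. ~([](r & p) -> [][](r & p)), w0
2. [](r & p), w0
3. ~[][](r & p), w0
4. r & p, w0
5. r, w0
6. p, w0
7. ~[](r & p), w1
8. r & p, w1
9. r, w1
10. p, w1
11. ~(r & p), w2
12. r & p, w2
13. r, w2
14. p, w2
15. ~p, w2
Accessibility: w0Rw0, w0Rw1, w0Rw2, w1Rw1, w1Rw2, w2Rw2
Branch closes: p and ~p both at w2.
Every branch closes (one shown): valid in S4, hence also in S5 (every theorem of S4 is a theorem of S5).

S4, S5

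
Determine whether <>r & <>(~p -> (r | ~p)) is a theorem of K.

No, not valid

Tableau for the negation ~(<>r & <>(~p -> (r | ~p))):
1. ~(<>r & <>(~p -> (r | ~p))), w0
2. ~<>(~p -> (r | ~p)), w0
The negation has an open branch (countermodel exists).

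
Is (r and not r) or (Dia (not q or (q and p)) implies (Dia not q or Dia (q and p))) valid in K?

Valid in K

Tableau for the negation not ((r and not r) or (Dia (not q or (q and p)) implies (Dia not q or Dia (q and p)))):
1. not ((r and not r) or (Dia (not q or (q and p)) implies (Dia not q or Dia (q and p)))), u
2. not (r and not r), u   [neg-or-rule on 1]
3. not (Dia (not q or (q and p)) implies (Dia not q or Dia (q and p))), u   [neg-or-rule on 1]
4. Dia (not q or (q and p)), u   [neg-implies-rule on 3]
5. not (Dia not q or Dia (q and p)), u   [neg-implies-rule on 3]
6. not Dia not q, u   [neg-or-rule on 5]
7. not Dia (q and p), u   [neg-or-rule on 5]
8. r, u   [neg-and-rule on 2 (branches; this branch)]
9. not q or (q and p), v   [Dia-rule on 4: fresh world v, uRv]
10. q, v   [neg-Dia-rule on 6 via uRv]
11. not (q and p), v   [neg-Dia-rule on 7 via uRv]
12. q and p, v   [or-rule on 9 (branches; this branch)]
13. p, v   [and-rule on 12]
14. not p, v   [neg-and-rule on 11 (branches; this branch)]
Accessibility: uRv
Branch closes: p and not p both at v.
Every branch of the negation's tableau closes; the branch above is one of them.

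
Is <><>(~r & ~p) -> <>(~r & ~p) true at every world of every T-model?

Tableau for the negation ~(<><>(~r & ~p) -> <>(~r & ~p)):
1. ~(<><>(~r & ~p) -> <>(~r & ~p)), w0
2. <><>(~r & ~p), w0
3. ~<>(~r & ~p), w0
4. ~(~r & ~p), w0
5. p, w0
6. <>(~r & ~p), w1
7. ~(~r & ~p), w1
8. p, w1
9. ~r & ~p, w2
10. ~r, w2
11. ~p, w2
Accessibility: w0Rw0, w0Rw1, w1Rw1, w1Rw2, w2Rw2
The negation has an open branch (countermodel exists).

No, not valid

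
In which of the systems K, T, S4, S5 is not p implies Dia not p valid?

T, S4, S5

T-tableau for the negation not (not p implies Dia not p):
1. not (not p implies Dia not p), u
2. not p, u
3. not Dia not p, u
4. p, u
Accessibility: uRu
Branch closes: p and not p both at u.
Every branch closes (one shown): valid in T, hence also in S4, S5 (every theorem of T is a theorem of S4 and S5).
K-tableau for the negation not (not p implies Dia not p):
1. not (not p implies Dia not p), u
2. not p, u
3. not Dia not p, u
Complete open branch: countermodel on a K-frame, so not valid in K.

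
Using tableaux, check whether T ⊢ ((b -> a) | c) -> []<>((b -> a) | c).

Not valid

Tableau for the negation ~(((b -> a) | c) -> []<>((b -> a) | c)):
1. ~(((b -> a) | c) -> []<>((b -> a) | c)), u
2. (b -> a) | c, u
3. ~[]<>((b -> a) | c), u
4. c, u
5. ~<>((b -> a) | c), v
6. ~((b -> a) | c), v
7. ~(b -> a), v
8. ~c, v
9. b, v
10. ~a, v
Accessibility: uRu, uRv, vRv
The negation has an open branch (countermodel exists).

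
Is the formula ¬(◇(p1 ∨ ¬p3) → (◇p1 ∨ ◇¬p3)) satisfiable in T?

1. ¬(◇(p1 ∨ ¬p3) → (◇p1 ∨ ◇¬p3)), w0
2. ◇(p1 ∨ ¬p3), w0   [¬→-rule on 1]
3. ¬(◇p1 ∨ ◇¬p3), w0   [¬→-rule on 1]
4. ¬◇p1, w0   [¬∨-rule on 3]
5. ¬◇¬p3, w0   [¬∨-rule on 3]
6. ¬p1, w0   [¬◇-rule on 4 via w0Rw0]
7. p3, w0   [¬◇-rule on 5 via w0Rw0]
8. p1 ∨ ¬p3, w1   [◇-rule on 2: fresh world w1, w0Rw1]
9. ¬p1, w1   [¬◇-rule on 4 via w0Rw1]
10. p3, w1   [¬◇-rule on 5 via w0Rw1]
11. ¬p3, w1   [∨-rule on 8 (branches; this branch)]
Accessibility: w0Rw0, w0Rw1, w1Rw1
Branch closes: p3 and ¬p3 both at w1.
All branches of the tableau close; one closing branch shown above.

No, unsatisfiable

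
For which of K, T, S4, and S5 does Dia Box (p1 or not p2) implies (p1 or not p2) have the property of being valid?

S5-tableau for the negation not (Dia Box (p1 or not p2) implies (p1 or not p2)):
1. not (Dia Box (p1 or not p2) implies (p1 or not p2)), w0
2. Dia Box (p1 or not p2), w0   [neg-implies-rule on 1]
3. not (p1 or not p2), w0   [neg-implies-rule on 1]
4. not p1, w0   [neg-or-rule on 3]
5. p2, w0   [neg-or-rule on 3]
6. Box (p1 or not p2), w1   [Dia-rule on 2: fresh world w1, w0Rw1]
7. p1 or not p2, w0   [Box-rule on 6 via w1Rw0]
8. p1 or not p2, w1   [Box-rule on 6 via w1Rw1]
9. not p2, w0   [or-rule on 7 (branches; this branch)]
Accessibility: w0Rw0, w0Rw1, w1Rw0, w1Rw1
Branch closes: p2 and not p2 both at w0.
Every branch closes (one shown): valid in S5.
S4-tableau for the negation not (Dia Box (p1 or not p2) implies (p1 or not p2)):
1. not (Dia Box (p1 or not p2) implies (p1 or not p2)), w0
2. Dia Box (p1 or not p2), w0   [neg-implies-rule on 1]
3. not (p1 or not p2), w0   [neg-implies-rule on 1]
4. not p1, w0   [neg-or-rule on 3]
5. p2, w0   [neg-or-rule on 3]
6. Box (p1 or not p2), w1   [Dia-rule on 2: fresh world w1, w0Rw1]
7. p1 or not p2, w1   [Box-rule on 6 via w1Rw1]
8. not p2, w1   [or-rule on 7 (branches; this branch)]
Accessibility: w0Rw0, w0Rw1, w1Rw1
Complete open branch: countermodel on an S4-frame, so not valid in S4, nor in K, T (the same frame is also a K-frame and a T-frame).

S5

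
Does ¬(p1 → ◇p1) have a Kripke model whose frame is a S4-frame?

1. ¬(p1 → ◇p1), 0
2. p1, 0
3. ¬◇p1, 0
4. ¬p1, 0
Accessibility: 0R0
Branch closes: p1 and ¬p1 both at 0.
(One branch shown.) All branches close.

Unsatisfiable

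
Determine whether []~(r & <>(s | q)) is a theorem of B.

Not valid

Tableau for the negation ~[]~(r & <>(s | q)):
1. ~[]~(r & <>(s | q)), w0
2. r & <>(s | q), w1
3. r, w1
4. <>(s | q), w1
5. s | q, w2
6. q, w2
Accessibility: w0Rw0, w0Rw1, w1Rw0, w1Rw1, w1Rw2, w2Rw1, w2Rw2
The negation has an open branch (countermodel exists).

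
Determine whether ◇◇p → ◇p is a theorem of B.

Tableau for the negation ¬(◇◇p → ◇p):
1. ¬(◇◇p → ◇p), u
2. ◇◇p, u
3. ¬◇p, u
4. ¬p, u
5. ◇p, v
6. ¬p, v
7. p, w
Accessibility: uRu, uRv, vRu, vRv, vRw, wRv, wRw
The negation has an open branch (countermodel exists).

No, not valid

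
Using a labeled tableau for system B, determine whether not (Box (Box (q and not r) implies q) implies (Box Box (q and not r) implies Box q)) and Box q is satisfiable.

Unsatisfiable (every branch closes)

1. not (Box (Box (q and not r) implies q) implies (Box Box (q and not r) implies Box q)) and Box q, w0
2. not (Box (Box (q and not r) implies q) implies (Box Box (q and not r) implies Box q)), w0   [and-rule on 1]
3. Box q, w0   [and-rule on 1]
4. Box (Box (q and not r) implies q), w0   [neg-implies-rule on 2]
5. not (Box Box (q and not r) implies Box q), w0   [neg-implies-rule on 2]
6. Box Box (q and not r), w0   [neg-implies-rule on 5]
7. not Box q, w0   [neg-implies-rule on 5]
8. q, w0   [Box-rule on 3 via w0Rw0]
9. Box (q and not r) implies q, w0   [Box-rule on 4 via w0Rw0]
10. Box (q and not r), w0   [Box-rule on 6 via w0Rw0]
11. q and not r, w0   [Box-rule on 10 via w0Rw0]
12. not r, w0   [and-rule on 11]
13. not q, w1   [neg-Box-rule on 7: fresh world w1, w0Rw1]
14. q, w1   [Box-rule on 3 via w0Rw1]
Accessibility: w0Rw0, w0Rw1, w1Rw0, w1Rw1
Branch closes: q and not q both at w1.
Every branch closes; the branch above is one of them.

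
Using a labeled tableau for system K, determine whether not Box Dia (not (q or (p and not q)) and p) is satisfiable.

Yes, satisfiable

1. not Box Dia (not (q or (p and not q)) and p), 0
2. not Dia (not (q or (p and not q)) and p), 1
Accessibility: 0R1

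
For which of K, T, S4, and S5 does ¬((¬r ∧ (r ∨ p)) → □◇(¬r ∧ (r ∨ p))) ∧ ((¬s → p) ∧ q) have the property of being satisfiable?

K, T, S4

S5-tableau for the formula:
1. ¬((¬r ∧ (r ∨ p)) → □◇(¬r ∧ (r ∨ p))) ∧ ((¬s → p) ∧ q), 0
2. ¬((¬r ∧ (r ∨ p)) → □◇(¬r ∧ (r ∨ p))), 0
3. (¬s → p) ∧ q, 0
4. ¬r ∧ (r ∨ p), 0
5. ¬□◇(¬r ∧ (r ∨ p)), 0
6. ¬s → p, 0
7. q, 0
8. ¬r, 0
9. r ∨ p, 0
10. p, 0
11. ¬◇(¬r ∧ (r ∨ p)), 1
12. ¬(¬r ∧ (r ∨ p)), 0
13. ¬(¬r ∧ (r ∨ p)), 1
14. ¬(r ∨ p), 0
15. ¬p, 0
Accessibility: 0R0, 0R1, 1R0, 1R1
Branch closes: p and ¬p both at 0.
Every branch closes (one shown): unsatisfiable in S5.
S4-tableau for the formula:
1. ¬((¬r ∧ (r ∨ p)) → □◇(¬r ∧ (r ∨ p))) ∧ ((¬s → p) ∧ q), 0
2. ¬((¬r ∧ (r ∨ p)) → □◇(¬r ∧ (r ∨ p))), 0
3. (¬s → p) ∧ q, 0
4. ¬r ∧ (r ∨ p), 0
5. ¬□◇(¬r ∧ (r ∨ p)), 0
6. ¬s → p, 0
7. q, 0
8. ¬r, 0
9. r ∨ p, 0
10. p, 0
11. ¬◇(¬r ∧ (r ∨ p)), 1
12. ¬(¬r ∧ (r ∨ p)), 1
13. ¬(r ∨ p), 1
14. ¬r, 1
15. ¬p, 1
Accessibility: 0R0, 0R1, 1R1
Complete open branch: satisfiable in S4, hence also in K, T (this S4-model is also a K-model and a T-model).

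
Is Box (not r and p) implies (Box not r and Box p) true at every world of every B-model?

Valid

Tableau for the negation not (Box (not r and p) implies (Box not r and Box p)):
1. not (Box (not r and p) implies (Box not r and Box p)), w0
2. Box (not r and p), w0   [neg-implies-rule on 1]
3. not (Box not r and Box p), w0   [neg-implies-rule on 1]
4. not r and p, w0   [Box-rule on 2 via w0Rw0]
5. not r, w0   [and-rule on 4]
6. p, w0   [and-rule on 4]
7. not Box p, w0   [neg-and-rule on 3 (branches; this branch)]
8. not p, w1   [neg-Box-rule on 7: fresh world w1, w0Rw1]
9. not r and p, w1   [Box-rule on 2 via w0Rw1]
10. not r, w1   [and-rule on 9]
11. p, w1   [and-rule on 9]
Accessibility: w0Rw0, w0Rw1, w1Rw0, w1Rw1
Branch closes: p and not p both at w1.
Every branch of the negation's tableau closes; the branch above is one of them.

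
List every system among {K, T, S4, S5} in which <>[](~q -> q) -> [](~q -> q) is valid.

S5-tableau for the negation ~(<>[](~q -> q) -> [](~q -> q)):
1. ~(<>[](~q -> q) -> [](~q -> q)), w0
2. <>[](~q -> q), w0
3. ~[](~q -> q), w0
4. [](~q -> q), w1
5. ~q -> q, w0
6. ~q -> q, w1
7. q, w0
8. q, w1
9. ~(~q -> q), w2
10. ~q, w2
11. ~q -> q, w2
12. q, w2
Accessibility: w0Rw0, w0Rw1, w0Rw2, w1Rw0, w1Rw1, w1Rw2, w2Rw0, w2Rw1, w2Rw2
Branch closes: q and ~q both at w2.
Every branch closes (one shown): valid in S5.
S4-tableau for the negation ~(<>[](~q -> q) -> [](~q -> q)):
1. ~(<>[](~q -> q) -> [](~q -> q)), w0
2. <>[](~q -> q), w0
3. ~[](~q -> q), w0
4. [](~q -> q), w1
5. ~q -> q, w1
6. q, w1
7. ~(~q -> q), w2
8. ~q, w2
Accessibility: w0Rw0, w0Rw1, w0Rw2, w1Rw1, w2Rw2
Complete open branch: countermodel on an S4-frame, so not valid in S4, nor in K, T (the same frame is also a K-frame and a T-frame).

S5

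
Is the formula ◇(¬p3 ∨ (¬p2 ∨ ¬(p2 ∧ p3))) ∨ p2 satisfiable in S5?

Satisfiable (open branch found)

1. ◇(¬p3 ∨ (¬p2 ∨ ¬(p2 ∧ p3))) ∨ p2, w0
2. p2, w0
Accessibility: w0Rw0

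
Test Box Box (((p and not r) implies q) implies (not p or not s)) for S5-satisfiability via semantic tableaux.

1. Box Box (((p and not r) implies q) implies (not p or not s)), 0
2. Box (((p and not r) implies q) implies (not p or not s)), 0
3. ((p and not r) implies q) implies (not p or not s), 0
4. not p or not s, 0
5. not s, 0
Accessibility: 0R0

Satisfiable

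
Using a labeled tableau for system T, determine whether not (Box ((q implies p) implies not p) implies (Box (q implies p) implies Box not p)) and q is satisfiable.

No, unsatisfiable

1. not (Box ((q implies p) implies not p) implies (Box (q implies p) implies Box not p)) and q, u
2. not (Box ((q implies p) implies not p) implies (Box (q implies p) implies Box not p)), u   [and-rule on 1]
3. q, u   [and-rule on 1]
4. Box ((q implies p) implies not p), u   [neg-implies-rule on 2]
5. not (Box (q implies p) implies Box not p), u   [neg-implies-rule on 2]
6. Box (q implies p), u   [neg-implies-rule on 5]
7. not Box not p, u   [neg-implies-rule on 5]
8. (q implies p) implies not p, u   [Box-rule on 4 via uRu]
9. q implies p, u   [Box-rule on 6 via uRu]
10. not (q implies p), u   [implies-rule on 8 (branches; this branch)]
11. not p, u   [neg-implies-rule on 10]
12. p, u   [implies-rule on 9 (branches; this branch)]
Accessibility: uRu
Branch closes: p and not p both at u.
(One branch shown.) All branches close.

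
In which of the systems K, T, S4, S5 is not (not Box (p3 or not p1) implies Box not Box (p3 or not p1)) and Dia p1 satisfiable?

S5-tableau for the formula:
1. not (not Box (p3 or not p1) implies Box not Box (p3 or not p1)) and Dia p1, 0
2. not (not Box (p3 or not p1) implies Box not Box (p3 or not p1)), 0
3. Dia p1, 0
4. not Box (p3 or not p1), 0
5. not Box not Box (p3 or not p1), 0
6. p1, 1
7. not (p3 or not p1), 2
8. not p3, 2
9. p1, 2
10. Box (p3 or not p1), 3
11. p3 or not p1, 0
12. p3 or not p1, 1
13. p3 or not p1, 2
14. p3 or not p1, 3
15. not p1, 0
16. p3, 1
17. not p1, 2
Accessibility: 0R0, 0R1, 0R2, 0R3, 1R0, 1R1, 1R2, 1R3, 2R0, 2R1, 2R2, 2R3, 3R0, 3R1, 3R2, 3R3
Branch closes: p1 and not p1 both at 2.
Every branch closes (one shown): unsatisfiable in S5.
S4-tableau for the formula:
1. not (not Box (p3 or not p1) implies Box not Box (p3 or not p1)) and Dia p1, 0
2. not (not Box (p3 or not p1) implies Box not Box (p3 or not p1)), 0
3. Dia p1, 0
4. not Box (p3 or not p1), 0
5. not Box not Box (p3 or not p1), 0
6. p1, 1
7. not (p3 or not p1), 2
8. not p3, 2
9. p1, 2
10. Box (p3 or not p1), 3
11. p3 or not p1, 3
12. not p1, 3
Accessibility: 0R0, 0R1, 0R2, 0R3, 1R1, 2R2, 3R3
Complete open branch: satisfiable in S4, hence also in K, T (this S4-model is also a K-model and a T-model).

K, T, S4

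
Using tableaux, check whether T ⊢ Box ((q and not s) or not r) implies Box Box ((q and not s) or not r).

Not valid

Tableau for the negation not (Box ((q and not s) or not r) implies Box Box ((q and not s) or not r)):
1. not (Box ((q and not s) or not r) implies Box Box ((q and not s) or not r)), u
2. Box ((q and not s) or not r), u
3. not Box Box ((q and not s) or not r), u
4. (q and not s) or not r, u
5. not r, u
6. not Box ((q and not s) or not r), v
7. (q and not s) or not r, v
8. not r, v
9. not ((q and not s) or not r), w
10. not (q and not s), w
11. r, w
12. s, w
Accessibility: uRu, uRv, vRv, vRw, wRw
The negation has an open branch (countermodel exists).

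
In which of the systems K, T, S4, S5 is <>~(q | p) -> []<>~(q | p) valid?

S5

S4-tableau for the negation ~(<>~(q | p) -> []<>~(q | p)):
1. ~(<>~(q | p) -> []<>~(q | p)), w0
2. <>~(q | p), w0
3. ~[]<>~(q | p), w0
4. ~(q | p), w1
5. ~q, w1
6. ~p, w1
7. ~<>~(q | p), w2
8. q | p, w2
9. p, w2
Accessibility: w0Rw0, w0Rw1, w0Rw2, w1Rw1, w2Rw2
Complete open branch: countermodel on an S4-frame, so not valid in S4, nor in K, T (the same frame is also a K-frame and a T-frame).
S5-tableau for the negation ~(<>~(q | p) -> []<>~(q | p)):
1. ~(<>~(q | p) -> []<>~(q | p)), w0
2. <>~(q | p), w0
3. ~[]<>~(q | p), w0
4. ~(q | p), w1
5. ~q, w1
6. ~p, w1
7. ~<>~(q | p), w2
8. q | p, w0
9. q | p, w1
10. q | p, w2
11. p, w0
12. p, w1
Accessibility: w0Rw0, w0Rw1, w0Rw2, w1Rw0, w1Rw1, w1Rw2, w2Rw0, w2Rw1, w2Rw2
Branch closes: p and ~p both at w1.
Every branch closes (one shown): valid in S5.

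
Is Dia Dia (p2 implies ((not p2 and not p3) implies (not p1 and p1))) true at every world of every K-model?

Not valid

Tableau for the negation not Dia Dia (p2 implies ((not p2 and not p3) implies (not p1 and p1))):
1. not Dia Dia (p2 implies ((not p2 and not p3) implies (not p1 and p1))), u
The negation has an open branch (countermodel exists).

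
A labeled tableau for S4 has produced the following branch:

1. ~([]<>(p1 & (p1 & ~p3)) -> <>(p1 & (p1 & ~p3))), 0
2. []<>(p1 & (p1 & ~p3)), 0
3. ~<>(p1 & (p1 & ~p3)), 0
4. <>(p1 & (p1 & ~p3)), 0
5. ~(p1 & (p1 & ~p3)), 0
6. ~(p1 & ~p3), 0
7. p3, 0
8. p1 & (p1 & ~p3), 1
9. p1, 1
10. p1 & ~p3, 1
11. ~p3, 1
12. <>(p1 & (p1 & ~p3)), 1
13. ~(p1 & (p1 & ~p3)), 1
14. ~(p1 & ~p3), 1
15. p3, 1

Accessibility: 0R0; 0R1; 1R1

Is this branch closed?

Closed

Both p3 and ~p3 appear at 1.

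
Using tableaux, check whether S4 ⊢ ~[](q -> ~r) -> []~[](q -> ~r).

Not valid

Tableau for the negation ~(~[](q -> ~r) -> []~[](q -> ~r)):
1. ~(~[](q -> ~r) -> []~[](q -> ~r)), 0
2. ~[](q -> ~r), 0
3. ~[]~[](q -> ~r), 0
4. ~(q -> ~r), 1
5. q, 1
6. r, 1
7. [](q -> ~r), 2
8. q -> ~r, 2
9. ~r, 2
Accessibility: 0R0, 0R1, 0R2, 1R1, 2R2
The negation has an open branch (countermodel exists).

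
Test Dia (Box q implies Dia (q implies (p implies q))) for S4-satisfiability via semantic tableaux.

Yes, satisfiable

1. Dia (Box q implies Dia (q implies (p implies q))), w0
2. Box q implies Dia (q implies (p implies q)), w1
3. Dia (q implies (p implies q)), w1
4. q implies (p implies q), w2
5. p implies q, w2
6. q, w2
Accessibility: w0Rw0, w0Rw1, w0Rw2, w1Rw1, w1Rw2, w2Rw2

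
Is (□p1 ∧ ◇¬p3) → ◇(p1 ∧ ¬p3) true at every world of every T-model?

Tableau for the negation ¬((□p1 ∧ ◇¬p3) → ◇(p1 ∧ ¬p3)):
1. ¬((□p1 ∧ ◇¬p3) → ◇(p1 ∧ ¬p3)), u
2. □p1 ∧ ◇¬p3, u
3. ¬◇(p1 ∧ ¬p3), u
4. □p1, u
5. ◇¬p3, u
6. ¬(p1 ∧ ¬p3), u
7. p1, u
8. p3, u
9. ¬p3, v
10. ¬(p1 ∧ ¬p3), v
11. p1, v
12. p3, v
Accessibility: uRu, uRv, vRv
Branch closes: p3 and ¬p3 both at v.
Every branch of the negation's tableau closes; the branch above is one of them.

Yes, valid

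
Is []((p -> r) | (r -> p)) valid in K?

Tableau for the negation ~[]((p -> r) | (r -> p)):
1. ~[]((p -> r) | (r -> p)), 0
2. ~((p -> r) | (r -> p)), 1
3. ~(p -> r), 1
4. ~(r -> p), 1
5. p, 1
6. ~r, 1
7. r, 1
8. ~p, 1
Accessibility: 0R1
Branch closes: r and ~r both at 1.
Every branch of the negation's tableau closes; the branch above is one of them.

Yes, valid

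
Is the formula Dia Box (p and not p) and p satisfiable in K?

1. Dia Box (p and not p) and p, 0
2. Dia Box (p and not p), 0
3. p, 0
4. Box (p and not p), 1
Accessibility: 0R1

Satisfiable (open branch found)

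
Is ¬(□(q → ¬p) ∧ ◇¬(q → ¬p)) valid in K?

Tableau for the negation □(q → ¬p) ∧ ◇¬(q → ¬p):
1. □(q → ¬p) ∧ ◇¬(q → ¬p), u
2. □(q → ¬p), u   [∧-rule on 1]
3. ◇¬(q → ¬p), u   [∧-rule on 1]
4. ¬(q → ¬p), v   [◇-rule on 3: fresh world v, uRv]
5. q, v   [¬→-rule on 4]
6. p, v   [¬→-rule on 4]
7. q → ¬p, v   [□-rule on 2 via uRv]
8. ¬p, v   [→-rule on 7 (branches; this branch)]
Accessibility: uRv
Branch closes: p and ¬p both at v.
All branches of the negation close; one closing branch shown above.

Yes, valid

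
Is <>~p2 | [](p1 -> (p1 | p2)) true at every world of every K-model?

Tableau for the negation ~(<>~p2 | [](p1 -> (p1 | p2))):
1. ~(<>~p2 | [](p1 -> (p1 | p2))), u
2. ~<>~p2, u   [~|-rule on 1]
3. ~[](p1 -> (p1 | p2)), u   [~|-rule on 1]
4. ~(p1 -> (p1 | p2)), v   [~[]-rule on 3: fresh world v, uRv]
5. p1, v   [~->-rule on 4]
6. ~(p1 | p2), v   [~->-rule on 4]
7. ~p1, v   [~|-rule on 6]
8. ~p2, v   [~|-rule on 6]
Accessibility: uRv
Branch closes: p1 and ~p1 both at v.
All branches of the negation close; one closing branch shown above.

Valid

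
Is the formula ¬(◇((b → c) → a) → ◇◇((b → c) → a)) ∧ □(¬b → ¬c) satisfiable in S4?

1. ¬(◇((b → c) → a) → ◇◇((b → c) → a)) ∧ □(¬b → ¬c), u
2. ¬(◇((b → c) → a) → ◇◇((b → c) → a)), u   [∧-rule on 1]
3. □(¬b → ¬c), u   [∧-rule on 1]
4. ◇((b → c) → a), u   [¬→-rule on 2]
5. ¬◇◇((b → c) → a), u   [¬→-rule on 2]
6. ¬b → ¬c, u   [□-rule on 3 via uRu]
7. ¬◇((b → c) → a), u   [¬◇-rule on 5 via uRu]
8. ¬((b → c) → a), u   [¬◇-rule on 7 via uRu]
9. b → c, u   [¬→-rule on 8]
10. ¬a, u   [¬→-rule on 8]
11. ¬c, u   [→-rule on 6 (branches; this branch)]
12. ¬b, u   [→-rule on 9 (branches; this branch)]
13. (b → c) → a, v   [◇-rule on 4: fresh world v, uRv]
14. ¬b → ¬c, v   [□-rule on 3 via uRv]
15. ¬◇((b → c) → a), v   [¬◇-rule on 5 via uRv]
16. ¬((b → c) → a), v   [¬◇-rule on 7 via uRv]
17. b → c, v   [¬→-rule on 16]
18. ¬a, v   [¬→-rule on 16]
19. ¬(b → c), v   [→-rule on 13 (branches; this branch)]
20. b, v   [¬→-rule on 19]
21. ¬c, v   [¬→-rule on 19]
22. c, v   [→-rule on 17 (branches; this branch)]
Accessibility: uRu, uRv, vRv
Branch closes: c and ¬c both at v.
All branches of the tableau close; one closing branch shown above.

Unsatisfiable (every branch closes)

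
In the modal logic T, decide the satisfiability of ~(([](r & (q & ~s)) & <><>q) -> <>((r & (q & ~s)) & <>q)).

Unsatisfiable (every branch closes)

1. ~(([](r & (q & ~s)) & <><>q) -> <>((r & (q & ~s)) & <>q)), u
2. [](r & (q & ~s)) & <><>q, u   [~->-rule on 1]
3. ~<>((r & (q & ~s)) & <>q), u   [~->-rule on 1]
4. [](r & (q & ~s)), u   [&-rule on 2]
5. <><>q, u   [&-rule on 2]
6. ~((r & (q & ~s)) & <>q), u   [~<>-rule on 3 via uRu]
7. r & (q & ~s), u   [[]-rule on 4 via uRu]
8. r, u   [&-rule on 7]
9. q & ~s, u   [&-rule on 7]
10. q, u   [&-rule on 9]
11. ~s, u   [&-rule on 9]
12. ~(r & (q & ~s)), u   [~&-rule on 6 (branches; this branch)]
13. ~(q & ~s), u   [~&-rule on 12 (branches; this branch)]
14. s, u   [~&-rule on 13 (branches; this branch)]
Accessibility: uRu
Branch closes: s and ~s both at u.
(One branch shown.) All branches close.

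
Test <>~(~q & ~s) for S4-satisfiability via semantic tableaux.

Yes, satisfiable

1. <>~(~q & ~s), 0
2. ~(~q & ~s), 1   [<>-rule on 1: fresh world 1, 0R1]
3. s, 1   [~&-rule on 2 (branches; this branch)]
Accessibility: 0R0, 0R1, 1R1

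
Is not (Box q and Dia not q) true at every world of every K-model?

Yes, valid

Tableau for the negation Box q and Dia not q:
1. Box q and Dia not q, w0
2. Box q, w0
3. Dia not q, w0
4. not q, w1
5. q, w1
Accessibility: w0Rw1
Branch closes: q and not q both at w1.
Every branch of the negation's tableau closes; the branch above is one of them.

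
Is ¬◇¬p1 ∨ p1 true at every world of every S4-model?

Not valid

Tableau for the negation ¬(¬◇¬p1 ∨ p1):
1. ¬(¬◇¬p1 ∨ p1), 0
2. ◇¬p1, 0
3. ¬p1, 0
4. ¬p1, 1
Accessibility: 0R0, 0R1, 1R1
The negation has an open branch (countermodel exists).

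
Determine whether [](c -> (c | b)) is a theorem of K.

Yes, valid

Tableau for the negation ~[](c -> (c | b)):
1. ~[](c -> (c | b)), w0
2. ~(c -> (c | b)), w1
3. c, w1
4. ~(c | b), w1
5. ~c, w1
6. ~b, w1
Accessibility: w0Rw1
Branch closes: c and ~c both at w1.
Every branch of the negation's tableau closes; the branch above is one of them.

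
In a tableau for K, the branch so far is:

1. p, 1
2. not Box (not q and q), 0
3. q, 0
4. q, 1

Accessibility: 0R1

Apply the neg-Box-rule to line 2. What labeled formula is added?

a fresh world 2 with 0R2, and not (not q and q) at 2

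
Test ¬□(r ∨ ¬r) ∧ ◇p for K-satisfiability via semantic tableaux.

1. ¬□(r ∨ ¬r) ∧ ◇p, w0
2. ¬□(r ∨ ¬r), w0
3. ◇p, w0
4. ¬(r ∨ ¬r), w1
5. ¬r, w1
6. r, w1
Accessibility: w0Rw1
Branch closes: r and ¬r both at w1.
All branches of the tableau close; one closing branch shown above.

Unsatisfiable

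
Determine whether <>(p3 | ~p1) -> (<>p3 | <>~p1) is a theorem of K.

Tableau for the negation ~(<>(p3 | ~p1) -> (<>p3 | <>~p1)):
1. ~(<>(p3 | ~p1) -> (<>p3 | <>~p1)), w0
2. <>(p3 | ~p1), w0
3. ~(<>p3 | <>~p1), w0
4. ~<>p3, w0
5. ~<>~p1, w0
6. p3 | ~p1, w1
7. ~p3, w1
8. p1, w1
9. ~p1, w1
Accessibility: w0Rw1
Branch closes: p1 and ~p1 both at w1.
Every branch of the negation's tableau closes; the branch above is one of them.

Valid in K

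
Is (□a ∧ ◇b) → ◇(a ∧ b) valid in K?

Tableau for the negation ¬((□a ∧ ◇b) → ◇(a ∧ b)):
1. ¬((□a ∧ ◇b) → ◇(a ∧ b)), 0
2. □a ∧ ◇b, 0   [¬→-rule on 1]
3. ¬◇(a ∧ b), 0   [¬→-rule on 1]
4. □a, 0   [∧-rule on 2]
5. ◇b, 0   [∧-rule on 2]
6. b, 1   [◇-rule on 5: fresh world 1, 0R1]
7. ¬(a ∧ b), 1   [¬◇-rule on 3 via 0R1]
8. a, 1   [□-rule on 4 via 0R1]
9. ¬b, 1   [¬∧-rule on 7 (branches; this branch)]
Accessibility: 0R1
Branch closes: b and ¬b both at 1.
Every branch of the negation's tableau closes; the branch above is one of them.

Valid in K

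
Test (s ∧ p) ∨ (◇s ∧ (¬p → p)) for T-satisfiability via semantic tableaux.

1. (s ∧ p) ∨ (◇s ∧ (¬p → p)), w0
2. ◇s ∧ (¬p → p), w0
3. ◇s, w0
4. ¬p → p, w0
5. p, w0
6. s, w1
Accessibility: w0Rw0, w0Rw1, w1Rw1

Yes, satisfiable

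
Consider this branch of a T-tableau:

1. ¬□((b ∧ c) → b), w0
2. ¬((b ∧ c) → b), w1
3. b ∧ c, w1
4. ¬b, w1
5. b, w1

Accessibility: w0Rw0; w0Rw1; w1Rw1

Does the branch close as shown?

Both b and ¬b appear at w1.

Yes, closed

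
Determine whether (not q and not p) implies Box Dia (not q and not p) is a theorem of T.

Tableau for the negation not ((not q and not p) implies Box Dia (not q and not p)):
1. not ((not q and not p) implies Box Dia (not q and not p)), u
2. not q and not p, u
3. not Box Dia (not q and not p), u
4. not q, u
5. not p, u
6. not Dia (not q and not p), v
7. not (not q and not p), v
8. p, v
Accessibility: uRu, uRv, vRv
The negation has an open branch (countermodel exists).

Not valid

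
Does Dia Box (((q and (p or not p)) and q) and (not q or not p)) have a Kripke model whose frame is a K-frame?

Satisfiable

1. Dia Box (((q and (p or not p)) and q) and (not q or not p)), w0
2. Box (((q and (p or not p)) and q) and (not q or not p)), w1
Accessibility: w0Rw1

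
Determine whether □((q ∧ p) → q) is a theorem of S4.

Valid

Tableau for the negation ¬□((q ∧ p) → q):
1. ¬□((q ∧ p) → q), w0
2. ¬((q ∧ p) → q), w1
3. q ∧ p, w1
4. ¬q, w1
5. q, w1
6. p, w1
Accessibility: w0Rw0, w0Rw1, w1Rw1
Branch closes: q and ¬q both at w1.
All branches of the negation close; one closing branch shown above.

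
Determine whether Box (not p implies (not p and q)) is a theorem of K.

Tableau for the negation not Box (not p implies (not p and q)):
1. not Box (not p implies (not p and q)), w0
2. not (not p implies (not p and q)), w1   [neg-Box-rule on 1: fresh world w1, w0Rw1]
3. not p, w1   [neg-implies-rule on 2]
4. not (not p and q), w1   [neg-implies-rule on 2]
5. not q, w1   [neg-and-rule on 4 (branches; this branch)]
Accessibility: w0Rw1
The negation has an open branch (countermodel exists).

No, not valid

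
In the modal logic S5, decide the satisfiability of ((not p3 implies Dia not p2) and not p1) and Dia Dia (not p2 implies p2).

Satisfiable

1. ((not p3 implies Dia not p2) and not p1) and Dia Dia (not p2 implies p2), 0
2. (not p3 implies Dia not p2) and not p1, 0
3. Dia Dia (not p2 implies p2), 0
4. not p3 implies Dia not p2, 0
5. not p1, 0
6. Dia not p2, 0
7. Dia (not p2 implies p2), 1
8. not p2, 2
9. not p2 implies p2, 3
10. p2, 3
Accessibility: 0R0, 0R1, 0R2, 0R3, 1R0, 1R1, 1R2, 1R3, 2R0, 2R1, 2R2, 2R3, 3R0, 3R1, 3R2, 3R3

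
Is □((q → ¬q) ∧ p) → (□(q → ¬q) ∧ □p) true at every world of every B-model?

Tableau for the negation ¬(□((q → ¬q) ∧ p) → (□(q → ¬q) ∧ □p)):
1. ¬(□((q → ¬q) ∧ p) → (□(q → ¬q) ∧ □p)), u
2. □((q → ¬q) ∧ p), u
3. ¬(□(q → ¬q) ∧ □p), u
4. (q → ¬q) ∧ p, u
5. q → ¬q, u
6. p, u
7. ¬□(q → ¬q), u
8. ¬q, u
9. ¬(q → ¬q), v
10. q, v
11. (q → ¬q) ∧ p, v
12. q → ¬q, v
13. p, v
14. ¬q, v
Accessibility: uRu, uRv, vRu, vRv
Branch closes: q and ¬q both at v.
Every branch of the negation's tableau closes; the branch above is one of them.

Yes, valid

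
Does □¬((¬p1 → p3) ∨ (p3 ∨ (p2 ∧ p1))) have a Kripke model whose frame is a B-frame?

Satisfiable (open branch found)

1. □¬((¬p1 → p3) ∨ (p3 ∨ (p2 ∧ p1))), u
2. ¬((¬p1 → p3) ∨ (p3 ∨ (p2 ∧ p1))), u   [□-rule on 1 via uRu]
3. ¬(¬p1 → p3), u   [¬∨-rule on 2]
4. ¬(p3 ∨ (p2 ∧ p1)), u   [¬∨-rule on 2]
5. ¬p1, u   [¬→-rule on 3]
6. ¬p3, u   [¬→-rule on 3]
7. ¬(p2 ∧ p1), u   [¬∨-rule on 4]
Accessibility: uRu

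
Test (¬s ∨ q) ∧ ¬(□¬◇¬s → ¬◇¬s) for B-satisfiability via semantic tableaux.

1. (¬s ∨ q) ∧ ¬(□¬◇¬s → ¬◇¬s), 0
2. ¬s ∨ q, 0
3. ¬(□¬◇¬s → ¬◇¬s), 0
4. □¬◇¬s, 0
5. ◇¬s, 0
6. ¬◇¬s, 0
7. s, 0
8. q, 0
9. ¬s, 1
10. ¬◇¬s, 1
11. s, 1
Accessibility: 0R0, 0R1, 1R0, 1R1
Branch closes: s and ¬s both at 1.
(One branch shown.) All branches close.

No, unsatisfiable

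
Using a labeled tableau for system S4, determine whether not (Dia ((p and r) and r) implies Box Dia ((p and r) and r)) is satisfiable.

Satisfiable

1. not (Dia ((p and r) and r) implies Box Dia ((p and r) and r)), u
2. Dia ((p and r) and r), u
3. not Box Dia ((p and r) and r), u
4. (p and r) and r, v
5. p and r, v
6. r, v
7. p, v
8. not Dia ((p and r) and r), w
9. not ((p and r) and r), w
10. not r, w
Accessibility: uRu, uRv, uRw, vRv, wRw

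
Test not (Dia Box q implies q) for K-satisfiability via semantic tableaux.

1. not (Dia Box q implies q), u
2. Dia Box q, u
3. not q, u
4. Box q, v
Accessibility: uRv

Satisfiable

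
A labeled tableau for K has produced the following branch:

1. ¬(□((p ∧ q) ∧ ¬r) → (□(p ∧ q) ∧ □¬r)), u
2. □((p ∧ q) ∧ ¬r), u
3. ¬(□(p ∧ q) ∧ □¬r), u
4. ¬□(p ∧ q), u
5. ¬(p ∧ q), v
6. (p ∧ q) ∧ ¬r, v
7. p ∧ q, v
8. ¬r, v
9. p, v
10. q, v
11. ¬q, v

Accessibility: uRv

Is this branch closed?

Yes, closed

Both q and ¬q appear at v.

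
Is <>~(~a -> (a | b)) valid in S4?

Tableau for the negation ~<>~(~a -> (a | b)):
1. ~<>~(~a -> (a | b)), 0
2. ~a -> (a | b), 0
3. a | b, 0
4. b, 0
Accessibility: 0R0
The negation has an open branch (countermodel exists).

Not valid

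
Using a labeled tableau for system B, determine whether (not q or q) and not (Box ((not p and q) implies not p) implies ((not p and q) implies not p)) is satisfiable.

Unsatisfiable (every branch closes)

1. (not q or q) and not (Box ((not p and q) implies not p) implies ((not p and q) implies not p)), w0
2. not q or q, w0
3. not (Box ((not p and q) implies not p) implies ((not p and q) implies not p)), w0
4. Box ((not p and q) implies not p), w0
5. not ((not p and q) implies not p), w0
6. not p and q, w0
7. p, w0
8. not p, w0
9. q, w0
Accessibility: w0Rw0
Branch closes: p and not p both at w0.
Every branch closes; the branch above is one of them.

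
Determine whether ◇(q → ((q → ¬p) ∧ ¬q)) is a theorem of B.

Invalid (countermodel exists)

Tableau for the negation ¬◇(q → ((q → ¬p) ∧ ¬q)):
1. ¬◇(q → ((q → ¬p) ∧ ¬q)), 0
2. ¬(q → ((q → ¬p) ∧ ¬q)), 0
3. q, 0
4. ¬((q → ¬p) ∧ ¬q), 0
Accessibility: 0R0
The negation has an open branch (countermodel exists).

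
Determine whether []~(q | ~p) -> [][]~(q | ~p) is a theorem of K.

Tableau for the negation ~([]~(q | ~p) -> [][]~(q | ~p)):
1. ~([]~(q | ~p) -> [][]~(q | ~p)), w0
2. []~(q | ~p), w0
3. ~[][]~(q | ~p), w0
4. ~[]~(q | ~p), w1
5. ~(q | ~p), w1
6. ~q, w1
7. p, w1
8. q | ~p, w2
9. ~p, w2
Accessibility: w0Rw1, w1Rw2
The negation has an open branch (countermodel exists).

Not valid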